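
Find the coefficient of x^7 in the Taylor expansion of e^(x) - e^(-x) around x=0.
Expand to order 7: e^(x) - e^(-x) = x^7/2520 + x^5/60 + x^3/3 + 2·x + O(x^8).
The coefficient of x^7 is 1/2520.

Final answer: 1/2520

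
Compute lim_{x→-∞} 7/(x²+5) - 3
Evaluate the dominant behaviour as x → -∞; each term tends to a finite value or vanishes.
Limit = -3.

Final answer: -3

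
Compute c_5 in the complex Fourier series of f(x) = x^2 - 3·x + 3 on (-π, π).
Compute the real Fourier coefficients first: a_5 = -4/25, b_5 = -6/5.
Then c_5 = (a_5 − i·b_5)/2 = -2/25 + 3·i/5.

Final answer: -2/25 + 3·i/5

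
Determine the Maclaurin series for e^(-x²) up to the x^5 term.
x^4/2 - x^2 + 1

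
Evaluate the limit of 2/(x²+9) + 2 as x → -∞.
Evaluate the dominant behaviour as x → -∞; each term tends to a finite value or vanishes.
Limit = 2.

Final answer: 2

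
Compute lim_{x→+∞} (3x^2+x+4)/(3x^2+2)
This is an ∞/∞ indeterminate form as x → +∞.
Divide numerator and denominator by x^2 and let the lower-order terms vanish; the leading terms give 3/3 = 1.
Limit = 1.

Final answer: 1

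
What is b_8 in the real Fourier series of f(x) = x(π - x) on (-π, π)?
b_8 = (1/π) ∫_{-π}^{π} f(x)·sin(8x) dx.
Evaluate the integral (use parity and integration by parts as needed): b_8 = -π/4.

Final answer: -π/4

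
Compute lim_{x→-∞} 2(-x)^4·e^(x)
This is a 0·∞ indeterminate form at x → -∞.
Rewrite the product as 2(-x)^4 / e^(-x) (an ∞/∞ form) and apply L'Hôpital, or use the standard hierarchy e^(|x|) ≫ |(-x)^4| as x → -∞.
The indeterminate product → 0, so the limit = 0.

Final answer: 0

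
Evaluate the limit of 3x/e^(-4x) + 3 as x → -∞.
The quotient is an ∞/∞ indeterminate form as x → -∞.
Compare growth rates of the dominant terms (exponentials ≫ polynomials ≫ logarithms), or apply L'Hôpital's rule; the quotient → 0.
Adding the constant: 0 + 3 = 3. Limit = 3.

Final answer: 3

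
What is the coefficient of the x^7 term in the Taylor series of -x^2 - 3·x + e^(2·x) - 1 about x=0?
Expand to order 7: -x^2 - 3·x + e^(2·x) - 1 = 8·x^7/315 + 4·x^6/45 + 4·x^5/15 + 2·x^4/3 + 4·x^3/3 + x^2 - x + O(x^8).
The coefficient of x^7 is 8/315.

Final answer: 8/315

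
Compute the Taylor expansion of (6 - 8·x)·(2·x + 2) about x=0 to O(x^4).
-16·x^2 - 4·x + 12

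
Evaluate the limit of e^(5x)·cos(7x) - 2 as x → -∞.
Evaluate the dominant behaviour as x → -∞; each term tends to a finite value or vanishes.
Limit = -2.

Final answer: -2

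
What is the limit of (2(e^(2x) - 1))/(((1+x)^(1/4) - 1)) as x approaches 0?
Both numerator and denominator → 0 as x → 0; this is a 0/0 indeterminate form.
Expand each to leading order near x = 0: numerator ~ 4·x, denominator ~ x/4.
The limit of the ratio is 16.

Final answer: 16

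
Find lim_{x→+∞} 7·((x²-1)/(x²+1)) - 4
Evaluate the dominant behaviour as x → +∞; each term tends to a finite value or vanishes.
Limit = 3.

Final answer: 3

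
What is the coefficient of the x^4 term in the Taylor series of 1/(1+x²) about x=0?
Expand to order 4: 1/(1+x²) = x^4 - x^2 + 1 + O(x^5).
The coefficient of x^4 is 1.

Final answer: 1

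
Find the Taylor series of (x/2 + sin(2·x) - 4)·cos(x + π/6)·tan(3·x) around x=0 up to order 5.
x^5·(-1121·√(3)/20 - 69/8) + x^4·(59·√(3)/8 + 17) + x^3·(-15·√(3) - 15/4) + x^2·(6 + 15·√(3)/4) - 6·√(3)·x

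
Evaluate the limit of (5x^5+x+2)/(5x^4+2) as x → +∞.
This is an ∞/∞ indeterminate form as x → +∞.
Divide numerator and denominator by x^5 and let the lower-order terms vanish; the numerator's degree 5 exceeds the denominator's degree 4, so the quotient diverges.
Limit = ∞.

Final answer: ∞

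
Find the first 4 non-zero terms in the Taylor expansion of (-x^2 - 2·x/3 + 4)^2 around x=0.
4·x^3/3 - 68·x^2/9 - 16·x/3 + 16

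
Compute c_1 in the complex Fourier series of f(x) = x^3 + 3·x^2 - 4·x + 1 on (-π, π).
Compute the real Fourier coefficients first: a_1 = -12, b_1 = -20 + 2·π^2.
Then c_1 = (a_1 − i·b_1)/2 = -6 - i·π^2 + 10·i.

Final answer: -6 - i·π^2 + 10·i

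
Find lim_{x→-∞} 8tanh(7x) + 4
Evaluate the dominant behaviour as x → -∞; each term tends to a finite value or vanishes.
Limit = -4.

Final answer: -4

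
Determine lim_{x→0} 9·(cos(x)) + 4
Direct substitution at x = 0 gives 13.

Final answer: 13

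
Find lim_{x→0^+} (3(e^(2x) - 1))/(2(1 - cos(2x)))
Both numerator and denominator → 0 as x → 0^+; this is a 0/0 indeterminate form.
Expand each to leading order near x = 0: numerator ~ 6·x, denominator ~ 4·x^2.
The limit of the ratio is ∞.

Final answer: ∞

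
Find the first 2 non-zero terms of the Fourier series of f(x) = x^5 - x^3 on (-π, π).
(-42·π^2 + 2·π^4 + 252)·sin(x) + (-π^4 - 9 + 6·π^2)·sin(2·x)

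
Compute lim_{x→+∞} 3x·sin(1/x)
As x → +∞: let u = 1/x → 0⁺; then 3·x·sin(1/x) = 3·1·sin(u)/u → 3·1·1 = 3.
Limit = 3.

Final answer: 3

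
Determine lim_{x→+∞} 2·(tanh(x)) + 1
Evaluate the dominant behaviour as x → +∞; each term tends to a finite value or vanishes.
Limit = 3.

Final answer: 3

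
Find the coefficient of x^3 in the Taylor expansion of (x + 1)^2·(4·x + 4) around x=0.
Expand to order 3: (x + 1)^2·(4·x + 4) = 4·x^3 + 12·x^2 + 12·x + 4 + O(x^4).
The coefficient of x^3 is 4.

Final answer: 4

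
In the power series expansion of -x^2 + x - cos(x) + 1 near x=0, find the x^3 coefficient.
Expand to order 3: -x^2 + x - cos(x) + 1 = -x^2/2 + x + O(x^4).
The coefficient of x^3 is 0.

Final answer: 0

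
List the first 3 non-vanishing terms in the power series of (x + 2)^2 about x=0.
x^2 + 4·x + 4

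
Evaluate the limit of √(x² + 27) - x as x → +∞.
This is an ∞ − ∞ indeterminate form.
Multiply and divide by the conjugate √(x²+27) + x; the x² terms cancel, leaving 27/(√(x²+27)+x) → 0.
Limit = 0.

Final answer: 0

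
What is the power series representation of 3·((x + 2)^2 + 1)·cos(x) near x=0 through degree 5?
x^5/2 - 7·x^4/8 - 6·x^3 - 9·x^2/2 + 12·x + 15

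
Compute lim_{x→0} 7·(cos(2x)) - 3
Direct substitution at x = 0 gives 4.

Final answer: 4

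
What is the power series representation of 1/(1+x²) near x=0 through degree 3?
1 - x^2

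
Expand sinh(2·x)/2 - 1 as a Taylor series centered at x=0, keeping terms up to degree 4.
2·x^3/3 + x - 1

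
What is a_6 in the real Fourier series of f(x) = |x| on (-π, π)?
a_6 = (1/π) ∫_{-π}^{π} f(x)·cos(6x) dx.
Evaluate the integral (use parity and integration by parts as needed): a_6 = 0.

Final answer: 0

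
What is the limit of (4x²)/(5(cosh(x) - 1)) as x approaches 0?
Both numerator and denominator → 0 as x → 0; this is a 0/0 indeterminate form.
Expand each to leading order near x = 0: numerator ~ 4·x^2, denominator ~ 5·x^2/2.
The limit of the ratio is 8/5.

Final answer: 8/5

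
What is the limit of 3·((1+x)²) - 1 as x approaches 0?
Direct substitution at x = 0 gives 2.

Final answer: 2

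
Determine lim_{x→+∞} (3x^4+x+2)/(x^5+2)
This is an ∞/∞ indeterminate form as x → +∞.
Divide numerator and denominator by x^5 and let the lower-order terms vanish; the numerator's degree 4 is below the denominator's degree 5, so the quotient → 0.
Limit = 0.

Final answer: 0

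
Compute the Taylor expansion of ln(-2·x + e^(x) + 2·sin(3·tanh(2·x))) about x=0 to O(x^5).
-7901·x^4/3 + 1051·x^3/3 - 60·x^2 + 11·x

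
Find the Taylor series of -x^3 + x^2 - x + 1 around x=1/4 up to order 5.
51/64 - 11·(x - 1/4)/16 + (x - 1/4)^2/4 - (x - 1/4)^3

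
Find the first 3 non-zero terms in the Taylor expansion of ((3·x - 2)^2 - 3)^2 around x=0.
162·x^2 - 24·x + 1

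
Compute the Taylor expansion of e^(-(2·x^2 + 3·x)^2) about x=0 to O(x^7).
-27·x^6/2 + 108·x^5 + 73·x^4/2 - 12·x^3 - 9·x^2 + 1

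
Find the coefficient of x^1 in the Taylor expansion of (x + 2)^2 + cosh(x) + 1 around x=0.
Expand to order 1: (x + 2)^2 + cosh(x) + 1 = 4·x + 6 + O(x^2).
The coefficient of x^1 is 4.

Final answer: 4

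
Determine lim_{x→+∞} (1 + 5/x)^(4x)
As x → +∞: write (1 + 5/x)^(4x) = ((1 + 5/x)^x)^4 → (e^5)^4 = e^20.
Limit = e^(20).

Final answer: e^(20)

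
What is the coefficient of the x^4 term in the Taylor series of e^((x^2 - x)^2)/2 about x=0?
Expand to order 4: e^((x^2 - x)^2)/2 = 3·x^4/4 - x^3 + x^2/2 + 1/2 + O(x^5).
The coefficient of x^4 is 3/4.

Final answer: 3/4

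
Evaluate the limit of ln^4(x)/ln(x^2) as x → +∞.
This is an ∞/∞ indeterminate form as x → +∞.
Write ln(x^2) = 2·ln(x), reducing the quotient to ln^3(x)/2 → ∞.
Limit = ∞.

Final answer: ∞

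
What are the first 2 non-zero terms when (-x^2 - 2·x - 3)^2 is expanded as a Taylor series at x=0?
12·x + 9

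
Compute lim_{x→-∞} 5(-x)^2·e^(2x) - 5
The product is a 0·∞ indeterminate form at x → -∞.
Rewrite the product as 5(-x)^2 / e^(-2x) (an ∞/∞ form) and apply L'Hôpital, or use the standard hierarchy e^(2|x|) ≫ |(-x)^2| as x → -∞.
The indeterminate product → 0, so the limit = -5.

Final answer: -5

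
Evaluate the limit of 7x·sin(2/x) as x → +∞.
As x → +∞: let u = 2/x → 0⁺; then 7·x·sin(2/x) = 7·2·sin(u)/u → 7·2·1 = 14.
Limit = 14.

Final answer: 14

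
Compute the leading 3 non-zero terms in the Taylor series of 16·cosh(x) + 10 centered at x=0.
2·x^4/3 + 8·x^2 + 26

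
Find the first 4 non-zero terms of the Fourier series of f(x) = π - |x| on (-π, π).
4·cos(x)/π + 4·cos(3·x)/(9·π) + 4·cos(5·x)/(25·π) + π/2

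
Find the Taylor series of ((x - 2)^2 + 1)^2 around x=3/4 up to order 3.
1681/256 - 205·(x - 3/4)/16 + 91·(x - 3/4)^2/8 - 5·(x - 3/4)^3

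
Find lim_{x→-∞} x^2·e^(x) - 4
The product is a 0·∞ indeterminate form at x → -∞.
Rewrite the product as x^2 / e^(-x) (an ∞/∞ form) and apply L'Hôpital, or use the standard hierarchy e^(|x|) ≫ |x^2| as x → -∞.
The indeterminate product → 0, so the limit = -4.

Final answer: -4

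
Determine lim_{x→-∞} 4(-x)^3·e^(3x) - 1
The product is a 0·∞ indeterminate form at x → -∞.
Rewrite the product as 4(-x)^3 / e^(-3x) (an ∞/∞ form) and apply L'Hôpital, or use the standard hierarchy e^(3|x|) ≫ |(-x)^3| as x → -∞.
The indeterminate product → 0, so the limit = -1.

Final answer: -1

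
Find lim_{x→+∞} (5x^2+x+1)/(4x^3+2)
This is an ∞/∞ indeterminate form as x → +∞.
Divide numerator and denominator by x^3 and let the lower-order terms vanish; the numerator's degree 2 is below the denominator's degree 3, so the quotient → 0.
Limit = 0.

Final answer: 0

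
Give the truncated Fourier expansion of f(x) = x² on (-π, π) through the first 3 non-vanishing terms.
-4·cos(x) + cos(2·x) + π^2/3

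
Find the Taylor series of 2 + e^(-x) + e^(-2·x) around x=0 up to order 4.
17·x^4/24 - 3·x^3/2 + 5·x^2/2 - 3·x + 4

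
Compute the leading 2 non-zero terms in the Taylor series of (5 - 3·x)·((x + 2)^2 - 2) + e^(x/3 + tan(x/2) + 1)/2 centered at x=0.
x·(5·e/12 + 14) + e/2 + 10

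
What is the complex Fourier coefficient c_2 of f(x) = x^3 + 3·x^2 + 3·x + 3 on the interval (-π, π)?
Compute the real Fourier coefficients first: a_2 = 3, b_2 = -π^2 - 3/2.
Then c_2 = (a_2 − i·b_2)/2 = 3/2 + 3·i/4 + i·π^2/2.

Final answer: 3/2 + 3·i/4 + i·π^2/2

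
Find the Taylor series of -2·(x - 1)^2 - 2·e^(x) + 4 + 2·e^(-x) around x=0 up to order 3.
-2·x^3/3 - 2·x^2 + 2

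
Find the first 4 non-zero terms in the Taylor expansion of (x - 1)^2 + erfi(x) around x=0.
2·x^3/(3·√(π)) + x^2 + x·(-2 + 2/√(π)) + 1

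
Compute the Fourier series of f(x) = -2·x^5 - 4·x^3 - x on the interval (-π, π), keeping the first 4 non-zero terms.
(-434 - 4·π^4 + 72·π^2)·sin(x) + (-6·π^2 + 10 + 2·π^4)·sin(2·x) + (-4·π^4/3 - 70/81 + 8·π^2/27)·sin(3·x) + (7/32 + 3·π^2/4 + π^4)·sin(4·x)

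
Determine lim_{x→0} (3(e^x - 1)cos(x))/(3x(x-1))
Both numerator and denominator → 0 as x → 0; this is a 0/0 indeterminate form.
Expand each to leading order near x = 0: numerator ~ 3·x, denominator ~ -3·x.
The limit of the ratio is -1.

Final answer: -1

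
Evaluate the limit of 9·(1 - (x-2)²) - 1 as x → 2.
Direct substitution at x = 2 gives 8.

Final answer: 8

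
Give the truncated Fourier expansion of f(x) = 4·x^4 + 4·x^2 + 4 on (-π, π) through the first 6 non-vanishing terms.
(176 - 32·π^2)·cos(x) + (-8 + 8·π^2)·cos(2·x) + (16/27 - 32·π^2/9)·cos(3·x) + (1/4 + 2·π^2)·cos(4·x) + (-32·π^2/25 - 208/625)·cos(5·x) + 4 + 4·π^2/3 + 4·π^4/5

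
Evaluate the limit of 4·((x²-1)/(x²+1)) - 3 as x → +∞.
Evaluate the dominant behaviour as x → +∞; each term tends to a finite value or vanishes.
Limit = 1.

Final answer: 1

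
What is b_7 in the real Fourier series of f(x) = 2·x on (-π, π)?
b_7 = (1/π) ∫_{-π}^{π} f(x)·sin(7x) dx.
Evaluate the integral (use parity and integration by parts as needed): b_7 = 4/7.

Final answer: 4/7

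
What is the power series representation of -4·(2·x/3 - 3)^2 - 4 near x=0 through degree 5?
-16·x^2/9 + 16·x - 40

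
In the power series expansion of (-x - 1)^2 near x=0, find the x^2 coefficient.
Expand to order 2: (-x - 1)^2 = x^2 + 2·x + 1 + O(x^3).
The coefficient of x^2 is 1.

Final answer: 1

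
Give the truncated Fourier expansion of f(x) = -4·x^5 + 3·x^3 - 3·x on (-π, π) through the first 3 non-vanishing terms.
(-1002 - 8·π^4 + 166·π^2)·sin(x) + (-23·π^2 + 75/2 + 4·π^4)·sin(2·x) + (-8·π^4/3 - 590/81 + 214·π^2/27)·sin(3·x)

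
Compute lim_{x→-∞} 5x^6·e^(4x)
This is a 0·∞ indeterminate form at x → -∞.
Rewrite the product as 5x^6 / e^(-4x) (an ∞/∞ form) and apply L'Hôpital, or use the standard hierarchy e^(4|x|) ≫ |x^6| as x → -∞.
The indeterminate product → 0, so the limit = 0.

Final answer: 0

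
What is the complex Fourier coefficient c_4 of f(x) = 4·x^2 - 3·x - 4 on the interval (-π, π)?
Compute the real Fourier coefficients first: a_4 = 1, b_4 = 3/2.
Then c_4 = (a_4 − i·b_4)/2 = 1/2 - 3·i/4.

Final answer: 1/2 - 3·i/4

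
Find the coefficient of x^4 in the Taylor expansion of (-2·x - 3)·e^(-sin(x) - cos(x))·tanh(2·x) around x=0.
-11·e^(-1)/3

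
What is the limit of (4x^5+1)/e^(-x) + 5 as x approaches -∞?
The quotient is an ∞/∞ indeterminate form as x → -∞.
Compare growth rates of the dominant terms (exponentials ≫ polynomials ≫ logarithms), or apply L'Hôpital's rule; the quotient → 0.
Adding the constant: 0 + 5 = 5. Limit = 5.

Final answer: 5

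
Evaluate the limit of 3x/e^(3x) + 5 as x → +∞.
The quotient is an ∞/∞ indeterminate form as x → +∞.
The exponential denominator e^(3x) dominates the polynomial numerator (e^x ≫ x as x → ∞), so the quotient → 0.
Adding the constant: 0 + 5 = 5. Limit = 5.

Final answer: 5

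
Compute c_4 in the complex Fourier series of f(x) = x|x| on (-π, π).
Compute the real Fourier coefficients first: a_4 = 0, b_4 = -π/2.
Then c_4 = (a_4 − i·b_4)/2 = i·π/4.

Final answer: i·π/4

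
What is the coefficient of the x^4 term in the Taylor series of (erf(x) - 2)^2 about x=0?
Expand to order 4: (erf(x) - 2)^2 = -8·x^4/(3·π) + 8·x^3/(3·√(π)) + 4·x^2/π - 8·x/√(π) + 4 + O(x^5).
The coefficient of x^4 is -8/(3·π).

Final answer: -8/(3·π)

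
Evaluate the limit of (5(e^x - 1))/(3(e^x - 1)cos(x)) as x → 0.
Both numerator and denominator → 0 as x → 0; this is a 0/0 indeterminate form.
Expand each to leading order near x = 0: numerator ~ 5·x, denominator ~ 3·x.
The limit of the ratio is 5/3.

Final answer: 5/3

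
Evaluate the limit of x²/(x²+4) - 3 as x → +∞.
Evaluate the dominant behaviour as x → +∞; each term tends to a finite value or vanishes.
Limit = -2.

Final answer: -2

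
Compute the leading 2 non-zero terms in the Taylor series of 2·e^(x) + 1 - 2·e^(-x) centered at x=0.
4·x + 1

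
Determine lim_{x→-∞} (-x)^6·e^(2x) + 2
The product is a 0·∞ indeterminate form at x → -∞.
Rewrite the product as (-x)^6 / e^(-2x) (an ∞/∞ form) and apply L'Hôpital, or use the standard hierarchy e^(2|x|) ≫ |(-x)^6| as x → -∞.
The indeterminate product → 0, so the limit = 2.

Final answer: 2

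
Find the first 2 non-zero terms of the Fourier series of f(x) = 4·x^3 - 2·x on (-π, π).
(-52 + 8·π^2)·sin(x) + (8 - 4·π^2)·sin(2·x)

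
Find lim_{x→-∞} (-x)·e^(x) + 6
The product is a 0·∞ indeterminate form at x → -∞.
Rewrite the product as (-x) / e^(-x) (an ∞/∞ form) and apply L'Hôpital, or use the standard hierarchy e^(|x|) ≫ |(-x)| as x → -∞.
The indeterminate product → 0, so the limit = 6.

Final answer: 6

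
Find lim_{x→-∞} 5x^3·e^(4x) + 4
The product is a 0·∞ indeterminate form at x → -∞.
Rewrite the product as 5x^3 / e^(-4x) (an ∞/∞ form) and apply L'Hôpital, or use the standard hierarchy e^(4|x|) ≫ |x^3| as x → -∞.
The indeterminate product → 0, so the limit = 4.

Final answer: 4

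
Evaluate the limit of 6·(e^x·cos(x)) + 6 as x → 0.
Direct substitution at x = 0 gives 12.

Final answer: 12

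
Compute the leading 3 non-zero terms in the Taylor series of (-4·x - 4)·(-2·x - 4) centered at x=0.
8·x^2 + 24·x + 16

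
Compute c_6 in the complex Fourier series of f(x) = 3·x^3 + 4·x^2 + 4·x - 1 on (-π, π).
Compute the real Fourier coefficients first: a_6 = 4/9, b_6 = -π^2 - 7/6.
Then c_6 = (a_6 − i·b_6)/2 = 2/9 + 7·i/12 + i·π^2/2.

Final answer: 2/9 + 7·i/12 + i·π^2/2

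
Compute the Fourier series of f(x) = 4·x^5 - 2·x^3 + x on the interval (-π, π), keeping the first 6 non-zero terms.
(-164·π^2 + 8·π^4 + 986)·sin(x) + (-4·π^4 - 34 + 22·π^2)·sin(2·x) + (-196·π^2/27 + 446/81 + 8·π^4/3)·sin(3·x) + (-2·π^4 - 29/16 + 7·π^2/2)·sin(4·x) + (-52·π^2/25 + 562/625 + 8·π^4/5)·sin(5·x) + (-4·π^4/3 - 46/81 + 38·π^2/27)·sin(6·x)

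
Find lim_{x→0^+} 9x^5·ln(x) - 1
The product is a 0·∞ indeterminate form at x → 0⁺.
Rewrite the product as 9·ln(x) / x^(-5) and apply L'Hôpital, or use the standard hierarchy x^(-5) ≫ |ln x| as x → 0⁺.
The indeterminate product → 0, so the limit = -1.

Final answer: -1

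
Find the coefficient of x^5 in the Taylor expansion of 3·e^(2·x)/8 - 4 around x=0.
Expand to order 5: 3·e^(2·x)/8 - 4 = x^5/10 + x^4/4 + x^3/2 + 3·x^2/4 + 3·x/4 - 29/8 + O(x^6).
The coefficient of x^5 is 1/10.

Final answer: 1/10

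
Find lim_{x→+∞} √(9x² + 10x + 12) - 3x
As x → +∞: multiply by the conjugate to get (10x+12)/(√(9x²+10x+12)+3x); the denominator ~ 6x, so the limit is 10/6 = 5/3.
Limit = 5/3.

Final answer: 5/3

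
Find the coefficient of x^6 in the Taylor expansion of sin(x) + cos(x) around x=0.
Expand to order 6: sin(x) + cos(x) = -x^6/720 + x^5/120 + x^4/24 - x^3/6 - x^2/2 + x + 1 + O(x^7).
The coefficient of x^6 is -1/720.

Final answer: -1/720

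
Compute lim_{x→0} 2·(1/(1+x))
Direct substitution at x = 0 gives 2.

Final answer: 2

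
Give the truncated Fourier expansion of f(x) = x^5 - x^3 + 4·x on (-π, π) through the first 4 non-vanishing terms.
(-42·π^2 + 2·π^4 + 260)·sin(x) + (-π^4 - 13 + 6·π^2)·sin(2·x) + (-58·π^2/27 + 332/81 + 2·π^4/3)·sin(3·x) + (-π^4/2 - 155/64 + 9·π^2/8)·sin(4·x)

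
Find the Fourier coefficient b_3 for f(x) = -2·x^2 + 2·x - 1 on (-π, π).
b_3 = (1/π) ∫_{-π}^{π} f(x)·sin(3x) dx.
Evaluate the integral (use parity and integration by parts as needed): b_3 = 4/3.

Final answer: 4/3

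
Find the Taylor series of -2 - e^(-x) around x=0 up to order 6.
-x^6/720 + x^5/120 - x^4/24 + x^3/6 - x^2/2 + x - 3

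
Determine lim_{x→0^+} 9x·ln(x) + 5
The product is a 0·∞ indeterminate form at x → 0⁺.
Rewrite the product as 9·ln(x) / x^(-1) and apply L'Hôpital, or use the standard hierarchy x^(-1) ≫ |ln x| as x → 0⁺.
The indeterminate product → 0, so the limit = 5.

Final answer: 5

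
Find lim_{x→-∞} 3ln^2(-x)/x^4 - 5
The quotient is an ∞/∞ indeterminate form as x → -∞.
Compare growth rates of the dominant terms (exponentials ≫ polynomials ≫ logarithms), or apply L'Hôpital's rule; the quotient → 0.
Adding the constant: 0 - 5 = -5. Limit = -5.

Final answer: -5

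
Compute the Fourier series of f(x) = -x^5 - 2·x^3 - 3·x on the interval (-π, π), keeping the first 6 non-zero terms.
(-222 - 2·π^4 + 36·π^2)·sin(x) + (-3·π^2 + 15/2 + π^4)·sin(2·x) + (-2·π^4/3 - 170/81 + 4·π^2/27)·sin(3·x) + (87/64 + 3·π^2/8 + π^4/2)·sin(4·x) + (-2·π^4/5 - 12·π^2/25 - 678/625)·sin(5·x) + (149/162 + 13·π^2/27 + π^4/3)·sin(6·x)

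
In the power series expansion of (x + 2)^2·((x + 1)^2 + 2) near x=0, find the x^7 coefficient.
Expand to order 7: (x + 2)^2·((x + 1)^2 + 2) = x^4 + 6·x^3 + 15·x^2 + 20·x + 12 + O(x^8).
The coefficient of x^7 is 0.

Final answer: 0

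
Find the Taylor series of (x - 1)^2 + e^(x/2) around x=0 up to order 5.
x^5/3840 + x^4/384 + x^3/48 + 9·x^2/8 - 3·x/2 + 2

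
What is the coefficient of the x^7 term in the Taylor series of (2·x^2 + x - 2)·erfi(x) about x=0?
Expand to order 7: (2·x^2 + x - 2)·erfi(x) = 32·x^7/(105·√(π)) + x^6/(5·√(π)) + 14·x^5/(15·√(π)) + 2·x^4/(3·√(π)) + 8·x^3/(3·√(π)) + 2·x^2/√(π) - 4·x/√(π) + O(x^8).
The coefficient of x^7 is 32/(105·√(π)).

Final answer: 32/(105·√(π))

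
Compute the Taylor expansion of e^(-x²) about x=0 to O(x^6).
x^4/2 - x^2 + 1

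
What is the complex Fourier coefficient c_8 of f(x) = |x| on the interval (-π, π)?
Compute the real Fourier coefficients first: a_8 = 0, b_8 = 0.
Then c_8 = (a_8 − i·b_8)/2 = 0.

Final answer: 0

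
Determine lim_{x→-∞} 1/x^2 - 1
Evaluate the dominant behaviour as x → -∞; each term tends to a finite value or vanishes.
Limit = -1.

Final answer: -1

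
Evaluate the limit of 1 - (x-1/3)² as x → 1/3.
Direct substitution at x = 1/3 gives 1.

Final answer: 1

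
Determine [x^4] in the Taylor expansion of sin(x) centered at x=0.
Expand to order 4: sin(x) = -x^3/6 + x + O(x^5).
The coefficient of x^4 is 0.

Final answer: 0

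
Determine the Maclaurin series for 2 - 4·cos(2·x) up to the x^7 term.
16·x^6/45 - 8·x^4/3 + 8·x^2 - 2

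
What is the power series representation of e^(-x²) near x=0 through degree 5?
x^4/2 - x^2 + 1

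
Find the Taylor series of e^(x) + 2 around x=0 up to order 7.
x^7/5040 + x^6/720 + x^5/120 + x^4/24 + x^3/6 + x^2/2 + x + 3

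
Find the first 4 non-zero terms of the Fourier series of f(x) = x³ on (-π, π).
(-12 + 2·π^2)·sin(x) + (3/2 - π^2)·sin(2·x) + (-4/9 + 2·π^2/3)·sin(3·x) + (3/16 - π^2/2)·sin(4·x)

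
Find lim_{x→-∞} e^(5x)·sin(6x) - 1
Evaluate the dominant behaviour as x → -∞; each term tends to a finite value or vanishes.
Limit = -1.

Final answer: -1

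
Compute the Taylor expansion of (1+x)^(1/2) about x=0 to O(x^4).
x^3/16 - x^2/8 + x/2 + 1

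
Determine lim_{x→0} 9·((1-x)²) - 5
Direct substitution at x = 0 gives 4.

Final answer: 4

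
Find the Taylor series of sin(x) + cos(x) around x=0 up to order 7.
-x^7/5040 - x^6/720 + x^5/120 + x^4/24 - x^3/6 - x^2/2 + x + 1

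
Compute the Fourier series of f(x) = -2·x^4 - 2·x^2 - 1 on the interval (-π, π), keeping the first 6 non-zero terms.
(-88 + 16·π^2)·cos(x) + (4 - 4·π^2)·cos(2·x) + (-8/27 + 16·π^2/9)·cos(3·x) + (-π^2 - 1/8)·cos(4·x) + (104/625 + 16·π^2/25)·cos(5·x) - 2·π^4/5 - 2·π^2/3 - 1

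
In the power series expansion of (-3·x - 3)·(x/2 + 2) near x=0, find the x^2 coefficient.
Expand to order 2: (-3·x - 3)·(x/2 + 2) = -3·x^2/2 - 15·x/2 - 6 + O(x^3).
The coefficient of x^2 is -3/2.

Final answer: -3/2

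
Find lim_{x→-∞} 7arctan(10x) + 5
Evaluate the dominant behaviour as x → -∞; each term tends to a finite value or vanishes.
Limit = 5 - 7·π/2.

Final answer: 5 - 7·π/2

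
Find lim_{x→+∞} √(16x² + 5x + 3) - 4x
As x → +∞: multiply by the conjugate to get (5x+3)/(√(16x²+5x+3)+4x); the denominator ~ 8x, so the limit is 5/8.
Limit = 5/8.

Final answer: 5/8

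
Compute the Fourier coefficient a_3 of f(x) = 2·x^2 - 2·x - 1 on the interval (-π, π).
a_3 = (1/π) ∫_{-π}^{π} f(x)·cos(3x) dx.
Evaluate the integral (use parity and integration by parts as needed): a_3 = -8/9.

Final answer: -8/9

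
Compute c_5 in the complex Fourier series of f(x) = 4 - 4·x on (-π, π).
Compute the real Fourier coefficients first: a_5 = 0, b_5 = -8/5.
Then c_5 = (a_5 − i·b_5)/2 = 4·i/5.

Final answer: 4·i/5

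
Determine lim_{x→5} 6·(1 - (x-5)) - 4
Direct substitution at x = 5 gives 2.

Final answer: 2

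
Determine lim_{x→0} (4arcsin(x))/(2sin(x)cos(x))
Both numerator and denominator → 0 as x → 0; this is a 0/0 indeterminate form.
Expand each to leading order near x = 0: numerator ~ 4·x, denominator ~ 2·x.
The limit of the ratio is 2.

Final answer: 2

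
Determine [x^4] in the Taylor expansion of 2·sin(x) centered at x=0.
Expand to order 4: 2·sin(x) = -x^3/3 + 2·x + O(x^5).
The coefficient of x^4 is 0.

Final answer: 0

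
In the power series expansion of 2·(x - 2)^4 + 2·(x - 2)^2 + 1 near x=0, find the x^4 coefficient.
Expand to order 4: 2·(x - 2)^4 + 2·(x - 2)^2 + 1 = 2·x^4 - 16·x^3 + 50·x^2 - 72·x + 41 + O(x^5).
The coefficient of x^4 is 2.

Final answer: 2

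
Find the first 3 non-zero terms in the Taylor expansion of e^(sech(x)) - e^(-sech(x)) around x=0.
x^4·(e^(-1)/12 + e/3) + x^2·(-e/2 - e^(-1)/2) - e^(-1) + e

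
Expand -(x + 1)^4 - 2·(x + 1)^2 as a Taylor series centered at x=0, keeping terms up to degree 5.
-x^4 - 4·x^3 - 8·x^2 - 8·x - 3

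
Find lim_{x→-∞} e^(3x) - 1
Evaluate the dominant behaviour as x → -∞; each term tends to a finite value or vanishes.
Limit = -1.

Final answer: -1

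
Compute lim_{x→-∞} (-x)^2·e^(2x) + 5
The product is a 0·∞ indeterminate form at x → -∞.
Rewrite the product as (-x)^2 / e^(-2x) (an ∞/∞ form) and apply L'Hôpital, or use the standard hierarchy e^(2|x|) ≫ |(-x)^2| as x → -∞.
The indeterminate product → 0, so the limit = 5.

Final answer: 5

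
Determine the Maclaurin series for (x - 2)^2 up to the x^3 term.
x^2 - 4·x + 4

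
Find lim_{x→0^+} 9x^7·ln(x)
This is a 0·∞ indeterminate form at x → 0⁺.
Rewrite the product as 9·ln(x) / x^(-7) and apply L'Hôpital, or use the standard hierarchy x^(-7) ≫ |ln x| as x → 0⁺.
The indeterminate product → 0, so the limit = 0.

Final answer: 0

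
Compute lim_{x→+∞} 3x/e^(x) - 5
The quotient is an ∞/∞ indeterminate form as x → +∞.
The exponential denominator e^(x) dominates the polynomial numerator (e^x ≫ x as x → ∞), so the quotient → 0.
Adding the constant: 0 - 5 = -5. Limit = -5.

Final answer: -5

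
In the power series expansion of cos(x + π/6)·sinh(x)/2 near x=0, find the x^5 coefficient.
Expand to order 5: cos(x + π/6)·sinh(x)/2 = -√(3)·x^5/120 - √(3)·x^3/12 - x^2/4 + √(3)·x/4 + O(x^6).
The coefficient of x^5 is -√(3)/120.

Final answer: -√(3)/120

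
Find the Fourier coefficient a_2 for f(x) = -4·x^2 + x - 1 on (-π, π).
a_2 = (1/π) ∫_{-π}^{π} f(x)·cos(2x) dx.
Evaluate the integral (use parity and integration by parts as needed): a_2 = -4.

Final answer: -4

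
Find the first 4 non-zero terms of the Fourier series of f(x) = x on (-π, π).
2·sin(x) - sin(2·x) + 2·sin(3·x)/3 - sin(4·x)/2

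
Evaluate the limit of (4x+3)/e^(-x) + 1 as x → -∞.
The quotient is an ∞/∞ indeterminate form as x → -∞.
Compare growth rates of the dominant terms (exponentials ≫ polynomials ≫ logarithms), or apply L'Hôpital's rule; the quotient → 0.
Adding the constant: 0 + 1 = 1. Limit = 1.

Final answer: 1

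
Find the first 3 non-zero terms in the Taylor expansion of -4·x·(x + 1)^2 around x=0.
-4·x^3 - 8·x^2 - 4·x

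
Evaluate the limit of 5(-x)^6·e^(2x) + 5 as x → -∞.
The product is a 0·∞ indeterminate form at x → -∞.
Rewrite the product as 5(-x)^6 / e^(-2x) (an ∞/∞ form) and apply L'Hôpital, or use the standard hierarchy e^(2|x|) ≫ |(-x)^6| as x → -∞.
The indeterminate product → 0, so the limit = 5.

Final answer: 5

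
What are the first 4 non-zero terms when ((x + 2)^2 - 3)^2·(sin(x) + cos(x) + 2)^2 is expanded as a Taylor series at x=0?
162·x^3 + 208·x^2 + 78·x + 9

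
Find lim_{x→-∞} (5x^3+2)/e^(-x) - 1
The quotient is an ∞/∞ indeterminate form as x → -∞.
Compare growth rates of the dominant terms (exponentials ≫ polynomials ≫ logarithms), or apply L'Hôpital's rule; the quotient → 0.
Adding the constant: 0 - 1 = -1. Limit = -1.

Final answer: -1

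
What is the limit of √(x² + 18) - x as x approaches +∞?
This is an ∞ − ∞ indeterminate form.
Multiply and divide by the conjugate √(x²+18) + x; the x² terms cancel, leaving 18/(√(x²+18)+x) → 0.
Limit = 0.

Final answer: 0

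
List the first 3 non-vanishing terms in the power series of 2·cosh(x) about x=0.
x^4/12 + x^2 + 2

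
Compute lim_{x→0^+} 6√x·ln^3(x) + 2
The product is a 0·∞ indeterminate form at x → 0⁺.
Rewrite the product as 6·ln^3(x) / x^(-1/2) and apply L'Hôpital, or use the standard hierarchy x^(-1/2) ≫ |ln x|^3 as x → 0⁺.
The indeterminate product → 0, so the limit = 2.

Final answer: 2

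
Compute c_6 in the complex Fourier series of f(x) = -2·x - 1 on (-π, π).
Compute the real Fourier coefficients first: a_6 = 0, b_6 = 2/3.
Then c_6 = (a_6 − i·b_6)/2 = -i/3.

Final answer: -i/3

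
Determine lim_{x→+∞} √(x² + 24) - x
This is an ∞ − ∞ indeterminate form.
Multiply and divide by the conjugate √(x²+24) + x; the x² terms cancel, leaving 24/(√(x²+24)+x) → 0.
Limit = 0.

Final answer: 0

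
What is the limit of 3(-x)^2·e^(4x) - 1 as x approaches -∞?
The product is a 0·∞ indeterminate form at x → -∞.
Rewrite the product as 3(-x)^2 / e^(-4x) (an ∞/∞ form) and apply L'Hôpital, or use the standard hierarchy e^(4|x|) ≫ |(-x)^2| as x → -∞.
The indeterminate product → 0, so the limit = -1.

Final answer: -1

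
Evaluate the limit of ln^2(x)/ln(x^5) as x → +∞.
This is an ∞/∞ indeterminate form as x → +∞.
Write ln(x^5) = 5·ln(x), reducing the quotient to ln(x)/5 → ∞.
Limit = ∞.

Final answer: ∞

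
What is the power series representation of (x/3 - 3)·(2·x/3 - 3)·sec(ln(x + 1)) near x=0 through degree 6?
328·x^6/27 - 173·x^5/18 + 137·x^4/18 - 6·x^3 + 85·x^2/18 - 3·x + 9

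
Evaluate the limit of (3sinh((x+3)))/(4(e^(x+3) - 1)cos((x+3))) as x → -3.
Both numerator and denominator → 0 as x → -3; this is a 0/0 indeterminate form.
Expand each to leading order near x = -3: numerator ~ 3·(x + 3), denominator ~ 4·(x + 3).
The limit of the ratio is 3/4.

Final answer: 3/4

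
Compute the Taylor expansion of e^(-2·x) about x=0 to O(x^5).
2·x^4/3 - 4·x^3/3 + 2·x^2 - 2·x + 1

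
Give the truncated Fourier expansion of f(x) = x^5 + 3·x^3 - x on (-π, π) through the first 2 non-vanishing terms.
(-34·π^2 + 2·π^4 + 202)·sin(x) + (-π^4 - 2 + 2·π^2)·sin(2·x)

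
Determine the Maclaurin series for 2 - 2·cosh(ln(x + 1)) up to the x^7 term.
x^7 - x^6 + x^5 - x^4 + x^3 - x^2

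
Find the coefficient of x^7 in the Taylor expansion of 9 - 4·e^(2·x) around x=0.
Expand to order 7: 9 - 4·e^(2·x) = -32·x^7/315 - 16·x^6/45 - 16·x^5/15 - 8·x^4/3 - 16·x^3/3 - 8·x^2 - 8·x + 5 + O(x^8).
The coefficient of x^7 is -32/315.

Final answer: -32/315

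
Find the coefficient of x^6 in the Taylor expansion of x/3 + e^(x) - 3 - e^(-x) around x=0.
Expand to order 6: x/3 + e^(x) - 3 - e^(-x) = x^5/60 + x^3/3 + 7·x/3 - 3 + O(x^7).
The coefficient of x^6 is 0.

Final answer: 0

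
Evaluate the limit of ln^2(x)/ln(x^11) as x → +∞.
This is an ∞/∞ indeterminate form as x → +∞.
Write ln(x^11) = 11·ln(x), reducing the quotient to ln(x)/11 → ∞.
Limit = ∞.

Final answer: ∞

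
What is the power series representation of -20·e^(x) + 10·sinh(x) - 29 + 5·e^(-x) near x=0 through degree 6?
-x^6/48 - x^5/8 - 5·x^4/8 - 5·x^3/2 - 15·x^2/2 - 15·x - 44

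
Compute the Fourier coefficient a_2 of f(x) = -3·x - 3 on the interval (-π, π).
a_2 = (1/π) ∫_{-π}^{π} f(x)·cos(2x) dx.
Evaluate the integral (use parity and integration by parts as needed): a_2 = 0.

Final answer: 0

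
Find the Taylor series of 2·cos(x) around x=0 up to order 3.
2 - x^2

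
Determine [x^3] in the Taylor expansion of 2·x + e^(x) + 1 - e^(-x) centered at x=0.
Expand to order 3: 2·x + e^(x) + 1 - e^(-x) = x^3/3 + 4·x + 1 + O(x^4).
The coefficient of x^3 is 1/3.

Final answer: 1/3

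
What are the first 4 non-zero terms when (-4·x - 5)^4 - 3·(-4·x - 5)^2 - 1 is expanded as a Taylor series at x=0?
1280·x^3 + 2352·x^2 + 1880·x + 549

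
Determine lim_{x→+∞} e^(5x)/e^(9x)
This is an ∞/∞ indeterminate form as x → +∞.
Rewrite e^(5x)/e^(9x) = e^((5−9)x) = e^(-4x); the exponent coefficient is -4 < 0 so e^(-4x) → 0.
Limit = 0.

Final answer: 0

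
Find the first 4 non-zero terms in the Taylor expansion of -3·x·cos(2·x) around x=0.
4·x^7/15 - 2·x^5 + 6·x^3 - 3·x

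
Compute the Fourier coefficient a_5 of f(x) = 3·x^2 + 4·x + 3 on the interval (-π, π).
a_5 = (1/π) ∫_{-π}^{π} f(x)·cos(5x) dx.
Evaluate the integral (use parity and integration by parts as needed): a_5 = -12/25.

Final answer: -12/25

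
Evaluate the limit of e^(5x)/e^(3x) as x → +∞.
This is an ∞/∞ indeterminate form as x → +∞.
Rewrite e^(5x)/e^(3x) = e^((5−3)x) = e^(2x); the exponent coefficient is 2 > 0 so e^(2x) → ∞.
Limit = ∞.

Final answer: ∞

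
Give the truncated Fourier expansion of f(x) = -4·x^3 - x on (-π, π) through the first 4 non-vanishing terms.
(46 - 8·π^2)·sin(x) + (-5 + 4·π^2)·sin(2·x) + (10/9 - 8·π^2/3)·sin(3·x) + (-1/4 + 2·π^2)·sin(4·x)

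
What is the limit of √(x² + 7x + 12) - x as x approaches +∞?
This is an ∞ − ∞ indeterminate form.
Multiply and divide by the conjugate √(x²+7x + 12) + x; the x² terms cancel, leaving (7x + 12)/(√(x²+7x + 12)+x) → 7/2.
Limit = 7/2.

Final answer: 7/2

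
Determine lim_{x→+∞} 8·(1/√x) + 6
Evaluate the dominant behaviour as x → +∞; each term tends to a finite value or vanishes.
Limit = 6.

Final answer: 6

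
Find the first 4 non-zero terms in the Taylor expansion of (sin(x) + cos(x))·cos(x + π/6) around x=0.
x^3·(1/3 - √(3)/3) + x^2·(-√(3)/2 - 1/2) + x·(-1/2 + √(3)/2) + √(3)/2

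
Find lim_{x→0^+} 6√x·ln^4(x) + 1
The product is a 0·∞ indeterminate form at x → 0⁺.
Rewrite the product as 6·ln^4(x) / x^(-1/2) and apply L'Hôpital, or use the standard hierarchy x^(-1/2) ≫ |ln x|^4 as x → 0⁺.
The indeterminate product → 0, so the limit = 1.

Final answer: 1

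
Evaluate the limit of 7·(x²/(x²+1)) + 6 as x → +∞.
Evaluate the dominant behaviour as x → +∞; each term tends to a finite value or vanishes.
Limit = 13.

Final answer: 13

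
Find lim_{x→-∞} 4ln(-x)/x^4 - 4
The quotient is an ∞/∞ indeterminate form as x → -∞.
Compare growth rates of the dominant terms (exponentials ≫ polynomials ≫ logarithms), or apply L'Hôpital's rule; the quotient → 0.
Adding the constant: 0 - 4 = -4. Limit = -4.

Final answer: -4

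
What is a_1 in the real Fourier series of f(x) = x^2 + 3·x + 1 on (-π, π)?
a_1 = (1/π) ∫_{-π}^{π} f(x)·cos(1x) dx.
Evaluate the integral (use parity and integration by parts as needed): a_1 = -4.

Final answer: -4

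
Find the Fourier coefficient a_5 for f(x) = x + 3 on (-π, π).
a_5 = (1/π) ∫_{-π}^{π} f(x)·cos(5x) dx.
Evaluate the integral (use parity and integration by parts as needed): a_5 = 0.

Final answer: 0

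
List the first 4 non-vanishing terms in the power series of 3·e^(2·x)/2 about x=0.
2·x^3 + 3·x^2 + 3·x + 3/2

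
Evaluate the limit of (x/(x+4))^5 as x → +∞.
As x → +∞: x/(x+4) = 1/(1 + 4/x) → 1, and the 5th power of a limit-1 base also → 1.
Limit = 1.

Final answer: 1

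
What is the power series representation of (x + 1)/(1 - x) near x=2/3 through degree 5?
5 + 18·(x - 2/3) + 54·(x - 2/3)^2 + 162·(x - 2/3)^3 + 486·(x - 2/3)^4 + 1458·(x - 2/3)^5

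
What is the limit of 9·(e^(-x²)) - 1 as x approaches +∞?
Evaluate the dominant behaviour as x → +∞; each term tends to a finite value or vanishes.
Limit = -1.

Final answer: -1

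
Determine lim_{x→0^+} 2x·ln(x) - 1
The product is a 0·∞ indeterminate form at x → 0⁺.
Rewrite the product as 2·ln(x) / x^(-1) and apply L'Hôpital, or use the standard hierarchy x^(-1) ≫ |ln x| as x → 0⁺.
The indeterminate product → 0, so the limit = -1.

Final answer: -1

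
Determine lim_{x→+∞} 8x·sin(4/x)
As x → +∞: let u = 4/x → 0⁺; then 8·x·sin(4/x) = 8·4·sin(u)/u → 8·4·1 = 32.
Limit = 32.

Final answer: 32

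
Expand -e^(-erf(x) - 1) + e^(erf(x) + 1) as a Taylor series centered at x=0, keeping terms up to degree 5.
x^5·(-4·e/(3·π^(3/2)) - 4·e^(-1)/(3·π^(3/2)) + 4·e^(-1)/(15·π^(5/2)) + 4·e/(15·π^(5/2)) + e^(-1)/(5·√(π)) + e/(5·√(π))) + x^4·(-4·e/(3·π) - 2·e^(-1)/(3·π^2) + 4·e^(-1)/(3·π) + 2·e/(3·π^2)) + x^3·(-2·e/(3·√(π)) - 2·e^(-1)/(3·√(π)) + 4·e^(-1)/(3·π^(3/2)) + 4·e/(3·π^(3/2))) + x^2·(-2·e^(-1)/π + 2·e/π) + x·(2·e^(-1)/√(π) + 2·e/√(π)) - e^(-1) + e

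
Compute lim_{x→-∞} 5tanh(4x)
Evaluate the dominant behaviour as x → -∞; each term tends to a finite value or vanishes.
Limit = -5.

Final answer: -5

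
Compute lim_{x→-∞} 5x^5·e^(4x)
This is a 0·∞ indeterminate form at x → -∞.
Rewrite the product as 5x^5 / e^(-4x) (an ∞/∞ form) and apply L'Hôpital, or use the standard hierarchy e^(4|x|) ≫ |x^5| as x → -∞.
The indeterminate product → 0, so the limit = 0.

Final answer: 0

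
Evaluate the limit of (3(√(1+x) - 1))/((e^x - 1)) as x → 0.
Both numerator and denominator → 0 as x → 0; this is a 0/0 indeterminate form.
Expand each to leading order near x = 0: numerator ~ 3·x/2, denominator ~ x.
The limit of the ratio is 3/2.

Final answer: 3/2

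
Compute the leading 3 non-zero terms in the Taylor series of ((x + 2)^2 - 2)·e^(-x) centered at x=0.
-2·x^2 + 2·x + 2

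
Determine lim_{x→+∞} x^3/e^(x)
This is an ∞/∞ indeterminate form as x → +∞.
The exponential denominator e^(x) dominates the polynomial numerator (e^x ≫ x^3 as x → ∞), so the quotient → 0.
Limit = 0.

Final answer: 0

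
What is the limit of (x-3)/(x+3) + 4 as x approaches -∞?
Evaluate the dominant behaviour as x → -∞; each term tends to a finite value or vanishes.
Limit = 5.

Final answer: 5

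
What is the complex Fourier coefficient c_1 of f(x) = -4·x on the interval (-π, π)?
Compute the real Fourier coefficients first: a_1 = 0, b_1 = -8.
Then c_1 = (a_1 − i·b_1)/2 = 4·i.

Final answer: 4·i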